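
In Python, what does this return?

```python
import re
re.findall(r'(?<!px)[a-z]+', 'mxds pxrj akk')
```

['mxds', 'pxrj', 'akk']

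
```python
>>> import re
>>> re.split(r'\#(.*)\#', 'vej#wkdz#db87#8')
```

Matches to split on: at [3:14] → '#wkdz#db87#'.
With a capturing group present, the delimiter's captured portion is kept in the result list.

['vej', 'wkdz#db87', '8']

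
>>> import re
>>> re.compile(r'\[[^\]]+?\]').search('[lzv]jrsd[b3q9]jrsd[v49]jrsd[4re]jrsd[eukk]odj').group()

'[lzv]'

`re.search` scans for the first position where the pattern succeeds.
The match spans [0:5] → '[lzv]'.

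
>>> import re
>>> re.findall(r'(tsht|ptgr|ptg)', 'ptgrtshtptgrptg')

['ptgr', 'tsht', 'ptgr', 'ptg']

`|` is ordered: at each position the engine commits to the first alternative that works.
Scanning left to right: at [0:4] match 'ptgr', group 1 = 'ptgr'; at [4:8] match 'tsht', group 1 = 'tsht'; at [8:12] match 'ptgr', group 1 = 'ptgr'; at [12:15] match 'ptg', group 1 = 'ptg'.
`findall` collects group 1 from each match (4 total).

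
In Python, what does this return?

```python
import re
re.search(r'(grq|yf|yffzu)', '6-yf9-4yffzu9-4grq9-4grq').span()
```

(2, 4)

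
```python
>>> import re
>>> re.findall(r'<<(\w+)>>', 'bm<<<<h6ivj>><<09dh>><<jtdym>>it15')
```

['h6ivj', '09dh', 'jtdym']

Scanning left to right: at [4:13] match '<<h6ivj>>', group 1 = 'h6ivj'; at [13:21] match '<<09dh>>', group 1 = '09dh'; at [21:30] match '<<jtdym>>', group 1 = 'jtdym'.
With a single group, `findall` returns only what that group captured — 3 items.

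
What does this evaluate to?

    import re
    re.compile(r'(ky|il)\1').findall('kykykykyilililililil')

A backreference is literal: `\1` must see the identical characters the first group matched.
With a single group, `findall` returns only what that group captured — 5 items.

['ky', 'ky', 'il', 'il', 'il']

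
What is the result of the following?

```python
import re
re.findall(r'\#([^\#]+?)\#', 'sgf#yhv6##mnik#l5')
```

['yhv6', 'mnik']

Scanning left to right: at [3:9] match '#yhv6#', group 1 = 'yhv6'; at [9:15] match '#mnik#', group 1 = 'mnik'.
With a single group, `findall` returns only what that group captured — 2 items.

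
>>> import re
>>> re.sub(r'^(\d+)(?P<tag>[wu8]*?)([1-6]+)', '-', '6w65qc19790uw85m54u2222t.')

Pattern: anchored at the start of the string; then one or more of a digit (captured); then zero or more of one of [wu8] (lazy) (captured as 'tag'); then one or more of a character in [1-6] (captured).
Matches: at [0:4] → '6w65'.
Every occurrence is swapped for '-'.

'-qc19790uw85m54u2222t.'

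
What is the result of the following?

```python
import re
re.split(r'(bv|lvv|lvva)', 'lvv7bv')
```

Matches to split on: at [0:3] → 'lvv'; at [4:6] → 'bv'.
With a capturing group present, the delimiter's captured portion is kept in the result list.

['', 'lvv', '7', 'bv', '']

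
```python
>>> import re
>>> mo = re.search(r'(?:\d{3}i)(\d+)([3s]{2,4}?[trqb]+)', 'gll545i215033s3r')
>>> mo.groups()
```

Pattern: exactly 3 of a digit, then the literal 'i' (non-capturing group); then one or more of a digit (captured); then 2 to 4 of one of [3s] (lazy), then one or more of one of [trqb] (captured).
`search` walks the string left to right and returns the first match it finds.
The match spans [3:16] → '545i215033s3r'.
Captured: group 1 = '215033', group 2 = 's3r'.

('215033', 's3r')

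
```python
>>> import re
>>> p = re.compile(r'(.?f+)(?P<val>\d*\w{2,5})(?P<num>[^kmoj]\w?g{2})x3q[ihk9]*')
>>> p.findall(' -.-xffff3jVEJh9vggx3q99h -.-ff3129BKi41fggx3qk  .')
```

[('xffff', '3jVEJh', '9vgg'), ('-ff', '3129BKi41', 'fgg')]

With 3 capturing groups, `findall` returns a 3-tuple per match.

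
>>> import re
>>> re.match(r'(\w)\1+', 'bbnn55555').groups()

('b',)

The match spans [0:2] → 'bb'.
Captured: group 1 = 'b'.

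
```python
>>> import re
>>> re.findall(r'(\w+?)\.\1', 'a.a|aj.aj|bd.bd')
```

['a', 'aj', 'bd']

`\1` is not a pattern — it's the concrete string captured by group 1, re-applied verbatim.
Matches: at [0:3] match 'a.a', group 1 = 'a'; at [4:9] match 'aj.aj', group 1 = 'aj'; at [10:15] match 'bd.bd', group 1 = 'bd'.
One capturing group, so `findall` returns just the captured substring from each match — 3 in all.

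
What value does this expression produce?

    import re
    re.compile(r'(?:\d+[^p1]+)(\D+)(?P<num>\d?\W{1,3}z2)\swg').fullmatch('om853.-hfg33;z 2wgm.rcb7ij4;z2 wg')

None

This matches one or more of a digit, then one or more of any character except [p1] (non-capturing group); then one or more of a non-digit (captured); then optionally a digit, then 1 to 3 of a non-word character, then the literal 'z2' (captured as 'num'); then whitespace, then the literal 'wg'.
`re.fullmatch` is like wrapping the pattern in `^…$` (in single-line mode).
Here there's no way to consume every character, so the call returns None.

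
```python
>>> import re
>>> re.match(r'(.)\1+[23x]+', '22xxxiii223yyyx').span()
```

A backreference is literal: `\1` must see the identical characters the first group matched.
`re.match` won't scan ahead — the pattern has to work from the very first character.
The match spans [0:5] → '22xxx'.
Captured: group 1 = '2'.

(0, 5)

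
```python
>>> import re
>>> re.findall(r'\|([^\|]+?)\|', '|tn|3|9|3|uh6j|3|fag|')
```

['tn', '9', 'uh6j', 'fag']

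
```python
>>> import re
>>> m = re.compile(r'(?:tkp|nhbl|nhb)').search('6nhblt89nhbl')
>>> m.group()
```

'nhbl'

`|` is ordered: at each position the engine commits to the first alternative that works.
`re.search` tries every starting position until one works.
The match spans [1:5] → 'nhbl'.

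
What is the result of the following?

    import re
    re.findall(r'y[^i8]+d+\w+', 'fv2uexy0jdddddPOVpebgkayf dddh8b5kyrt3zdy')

Since nothing is captured, `findall` lists the 1 matched substring directly.

['y0jdddddPOVpebgkayf dddh8b5kyrt3zdy']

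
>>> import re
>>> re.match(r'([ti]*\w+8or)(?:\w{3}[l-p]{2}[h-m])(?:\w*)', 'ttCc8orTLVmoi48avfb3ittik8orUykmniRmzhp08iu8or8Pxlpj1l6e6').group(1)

'ttCc8orTLVmoi48avfb3ittik8orUykmniRmzhp08iu8or'

Pattern: zero or more of one of [ti], then one or more of a word character, then the literal '8or' (captured); then exactly 3 of a word character, then exactly 2 of a character in [l-p], then a character in [h-m] (non-capturing group); then zero or more of a word character (non-capturing group).
`match` is anchored at position 0; if the pattern doesn't fit there, it returns None.
The match spans [0:57] → 'ttCc8orTLVmoi48avfb3ittik8orUykmniRmzhp08iu8or8Pxlpj1l6e6'.
Captured: group 1 = 'ttCc8orTLVmoi48avfb3ittik8orUykmniRmzhp08iu8or'.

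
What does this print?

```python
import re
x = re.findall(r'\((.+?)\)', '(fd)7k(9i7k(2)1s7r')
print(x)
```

['fd', '9i7k(2']

One capturing group, so `findall` returns just the captured substring from each match — 2 in all.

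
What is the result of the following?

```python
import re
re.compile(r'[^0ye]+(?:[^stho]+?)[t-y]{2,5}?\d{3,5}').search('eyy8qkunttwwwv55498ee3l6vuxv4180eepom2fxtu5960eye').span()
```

(3, 32)

The pattern matches one or more of any character except [0ye]; then one or more of any character except [stho] (lazy) (non-capturing group); then 2 to 5 of a character in [t-y] (lazy), then 3 to 5 of a digit.
The match spans [3:32] → '8qkunttwwwv55498ee3l6vuxv4180'.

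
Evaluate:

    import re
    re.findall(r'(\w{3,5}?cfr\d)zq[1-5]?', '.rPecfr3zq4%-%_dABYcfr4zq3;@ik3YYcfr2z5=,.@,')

['rPecfr3', '_dABYcfr4']

Pattern: 3 to 5 of a word character (lazy), then the literal 'cfr', then a digit (captured); then the literal 'zq', then optionally a character in [1-5].
One capturing group, so `findall` returns just the captured substring from each match — 2 in all.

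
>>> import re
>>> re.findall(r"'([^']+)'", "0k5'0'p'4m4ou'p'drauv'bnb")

One capturing group, so `findall` returns just the captured substring from each match — 3 in all.

['0', '4m4ou', 'drauv']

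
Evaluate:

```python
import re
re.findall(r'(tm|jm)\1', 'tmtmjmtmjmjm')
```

The backreference `\1` re-matches whatever the first group consumed, character for character.
One capturing group, so `findall` returns just the captured substring from each match — 2 in all.

['tm', 'jm']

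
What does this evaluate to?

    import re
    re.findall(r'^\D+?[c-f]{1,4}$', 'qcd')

['qcd']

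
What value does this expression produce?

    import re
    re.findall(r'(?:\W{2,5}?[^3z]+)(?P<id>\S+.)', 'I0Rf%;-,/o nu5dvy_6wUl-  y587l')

['7l']

This matches 2 to 5 of a non-word character (lazy), then one or more of any character except [3z] (non-capturing group); then one or more of a non-whitespace character, then any character (captured as 'id').
Scanning left to right: at [4:30] match '%;-,/o nu5dvy_6wUl-  y587l', group 1 = '7l'.
One capturing group, so `findall` returns just the captured substring from the one match — 1 in all.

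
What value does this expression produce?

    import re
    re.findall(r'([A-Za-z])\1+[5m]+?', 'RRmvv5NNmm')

['R', 'v', 'N']

A backreference is literal: `\1` must see the identical characters the first group matched.
`findall` collects group 1 from each match (3 total).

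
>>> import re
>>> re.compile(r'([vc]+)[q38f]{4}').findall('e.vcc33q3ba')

['vcc']

Pattern: one or more of one of [vc] (captured); then exactly 4 of one of [q38f].
Scanning left to right: at [2:9] match 'vcc33q3', group 1 = 'vcc'.
One capturing group, so `findall` returns just the captured substring from the one match — 1 in all.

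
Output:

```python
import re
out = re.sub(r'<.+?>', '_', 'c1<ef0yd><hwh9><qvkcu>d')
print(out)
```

c1___d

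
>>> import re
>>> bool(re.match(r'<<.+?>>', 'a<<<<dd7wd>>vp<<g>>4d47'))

`re.match` only tries the pattern at the start of the string.
Here the pattern fails at index 0, so the call returns None, and `bool(None)` is False.

False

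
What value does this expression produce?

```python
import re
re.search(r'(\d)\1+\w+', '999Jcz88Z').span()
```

(0, 9)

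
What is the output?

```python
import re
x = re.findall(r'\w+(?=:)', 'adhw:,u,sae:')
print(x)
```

['adhw', 'sae']

Because the assertion is zero-width, the text it checks is not consumed and won't appear in the result.
Since nothing is captured, `findall` lists the 2 matched substrings directly.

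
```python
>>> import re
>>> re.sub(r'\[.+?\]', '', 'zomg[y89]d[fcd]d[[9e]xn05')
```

'zomgddxn05'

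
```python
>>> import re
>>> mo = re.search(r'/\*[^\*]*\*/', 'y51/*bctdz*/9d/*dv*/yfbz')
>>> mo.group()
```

Unlike `match`, `search` isn't anchored — it looks for the pattern anywhere in the string.
The match spans [3:12] → '/*bctdz*/'.

'/*bctdz*/'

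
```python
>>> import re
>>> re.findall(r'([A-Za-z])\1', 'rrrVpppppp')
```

['r', 'p', 'p', 'p']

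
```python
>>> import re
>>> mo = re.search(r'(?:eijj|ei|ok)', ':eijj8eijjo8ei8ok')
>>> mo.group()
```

'eijj'

The regex engine tests alternatives in the order written; an earlier branch that matches wins even if a later one would match more.
`search` walks the string left to right and returns the first match it finds.
The match spans [1:5] → 'eijj'.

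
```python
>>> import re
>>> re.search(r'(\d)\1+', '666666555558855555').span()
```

(0, 6)

The backreference `\1` re-matches whatever the first group consumed, character for character.
The match spans [0:6] → '666666'.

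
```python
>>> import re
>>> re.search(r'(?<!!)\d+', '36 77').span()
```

(0, 2)

The negative lookaround is zero-width — it rules out positions where the adjacent text would match, without consuming anything.
`search` walks the string left to right and returns the first match it finds.
The match spans [0:2] → '36'.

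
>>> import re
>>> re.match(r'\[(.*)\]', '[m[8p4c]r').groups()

`match` is anchored at position 0; if the pattern doesn't fit there, it returns None.
The match spans [0:8] → '[m[8p4c]'.
Captured: group 1 = 'm[8p4c'.

('m[8p4c',)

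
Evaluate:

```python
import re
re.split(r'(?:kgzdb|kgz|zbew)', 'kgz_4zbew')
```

Matches to split on: at [0:3] → 'kgz'; at [5:9] → 'zbew'.
The string is cut at each match, leaving 3 pieces.

['', '_4', '']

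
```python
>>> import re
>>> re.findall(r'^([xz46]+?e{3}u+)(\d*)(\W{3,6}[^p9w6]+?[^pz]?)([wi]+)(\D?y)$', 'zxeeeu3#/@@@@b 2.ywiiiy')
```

This matches anchored at the start of the string; then one or more of one of [xz46] (lazy), then exactly 3 of the literal 'e', then one or more of the literal 'u' (captured); then zero or more of a digit (captured); then 3 to 6 of a non-word character, then one or more of any character except [p9w6] (lazy), then optionally any character except [pz] (captured); then one or more of one of [wi] (captured); then optionally a non-digit, then the literal 'y' (captured); then anchored at the end.
The `?` after the quantifier makes it lazy — it takes as little as possible before letting the rest of the pattern try.
Matches: at [0:23] match 'zxeeeu3#/@@@@b 2.ywiiiy', groups = ('zxeeeu', '3', '#/@@@@b 2.y', 'wiii', 'y').
Multiple groups make `findall` return tuples — one 5-tuple for the one match.

[('zxeeeu', '3', '#/@@@@b 2.y', 'wiii', 'y')]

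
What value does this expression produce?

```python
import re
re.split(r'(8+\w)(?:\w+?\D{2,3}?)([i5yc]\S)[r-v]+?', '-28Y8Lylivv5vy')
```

The pattern matches one or more of a literal '8', then a word character (captured); then one or more of a word character (lazy), then 2 to 3 of a non-digit (lazy) (non-capturing group); then one of [i5yc], then a non-whitespace character (captured); then one or more of a character in [r-v] (lazy).
Matches to split on: at [2:11] → '8Y8Lylivv'.
With a capturing group present, the delimiter's captured portion is kept in the result list.

['-2', '8Y', 'iv', '5vy']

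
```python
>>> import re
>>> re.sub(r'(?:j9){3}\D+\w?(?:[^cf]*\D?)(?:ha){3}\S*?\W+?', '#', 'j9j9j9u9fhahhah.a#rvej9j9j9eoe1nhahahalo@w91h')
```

'j9j9j9u9fhahhah.a#rve#w91h'

This matches the literal 'j9' repeated 3 times, then one or more of a non-digit, then optionally a word character; then zero or more of any character except [cf], then optionally a non-digit (non-capturing group); then the literal 'ha' repeated 3 times, then zero or more of a non-whitespace character (lazy), then one or more of a non-word character (lazy).
Matches: at [21:41] → 'j9j9j9eoe1nhahahalo@'.
Every occurrence is swapped for '#'.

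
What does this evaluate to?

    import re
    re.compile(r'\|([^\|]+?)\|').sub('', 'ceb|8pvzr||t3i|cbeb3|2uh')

Each match is replaced by ''.

'cebcbeb3|2uh'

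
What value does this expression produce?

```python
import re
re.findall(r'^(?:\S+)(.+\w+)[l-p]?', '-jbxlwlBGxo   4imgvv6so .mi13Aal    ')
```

['   4imgvv6so .mi13Aal']

Pattern: anchored at the start of the string; then one or more of a non-whitespace character (non-capturing group); then one or more of any character, then one or more of a word character (captured); then optionally a character in [l-p].
`findall` collects group 1 from the one match (1 total).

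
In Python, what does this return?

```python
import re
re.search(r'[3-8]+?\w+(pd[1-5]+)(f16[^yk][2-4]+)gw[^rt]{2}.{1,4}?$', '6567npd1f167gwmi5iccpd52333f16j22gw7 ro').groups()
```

The pattern matches one or more of a character in [3-8] (lazy), then one or more of a word character; then the literal 'pd', then one or more of a character in [1-5] (captured); then the literal 'f16', then any character except [yk], then one or more of a character in [2-4] (captured); then the literal 'gw', then exactly 2 of any character except [rt], then 1 to 4 of any character (lazy); then anchored at the end.
Unlike `match`, `search` isn't anchored — it looks for the pattern anywhere in the string.
The match spans [0:39] → '6567npd1f167gwmi5iccpd52333f16j22gw7 ro'.
Captured: group 1 = 'pd52333', group 2 = 'f16j22'.

('pd52333', 'f16j22')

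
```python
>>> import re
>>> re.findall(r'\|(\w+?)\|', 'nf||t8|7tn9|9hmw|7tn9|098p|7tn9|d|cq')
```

['t8', '9hmw', '098p', 'd']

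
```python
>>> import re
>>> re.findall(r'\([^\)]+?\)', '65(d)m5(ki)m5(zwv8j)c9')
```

['(d)', '(ki)', '(zwv8j)']

Scanning left to right: at [2:5] → '(d)'; at [7:11] → '(ki)'; at [13:20] → '(zwv8j)'.
Since nothing is captured, `findall` lists the 3 matched substrings directly.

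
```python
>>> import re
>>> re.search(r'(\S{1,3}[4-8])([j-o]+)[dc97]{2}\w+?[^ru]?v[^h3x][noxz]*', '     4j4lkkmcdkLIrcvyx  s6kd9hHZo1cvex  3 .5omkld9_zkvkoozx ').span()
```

This matches 1 to 3 of a non-whitespace character, then a character in [4-8] (captured); then one or more of a character in [j-o] (captured); then exactly 2 of one of [dc97], then one or more of a word character (lazy), then optionally any character except [ru]; then a literal 'v', then any character except [h3x], then zero or more of one of [noxz].
Unlike `match`, `search` isn't anchored — it looks for the pattern anywhere in the string.
The match spans [5:22] → '4j4lkkmcdkLIrcvyx'.
Captured: group 1 = '4j4', group 2 = 'lkkm'.

(5, 22)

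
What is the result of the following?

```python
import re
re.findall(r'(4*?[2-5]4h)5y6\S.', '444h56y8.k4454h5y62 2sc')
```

['4454h']

This matches zero or more of a literal '4' (lazy), then a character in [2-5], then the literal '4h' (captured); then the literal '5y6', then a non-whitespace character, then any character.
Scanning left to right: at [10:20] match '4454h5y62 ', group 1 = '4454h'.
With a single group, `findall` returns only what that group captured — 1 item.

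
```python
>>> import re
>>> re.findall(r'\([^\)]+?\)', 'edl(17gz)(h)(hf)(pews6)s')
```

['(17gz)', '(h)', '(hf)', '(pews6)']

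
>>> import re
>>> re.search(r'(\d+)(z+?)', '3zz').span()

(0, 2)

The pattern matches one or more of a digit (captured); then one or more of a literal 'z' (lazy) (captured).
`search` walks the string left to right and returns the first match it finds.
The match spans [0:2] → '3z'.
Captured: group 1 = '3', group 2 = 'z'.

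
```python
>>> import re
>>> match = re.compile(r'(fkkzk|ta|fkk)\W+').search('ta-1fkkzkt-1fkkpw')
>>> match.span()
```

The match spans [0:3] → 'ta-'.

(0, 3)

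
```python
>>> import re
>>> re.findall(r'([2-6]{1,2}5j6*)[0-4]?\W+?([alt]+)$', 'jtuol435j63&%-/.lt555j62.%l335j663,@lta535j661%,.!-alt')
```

[('535j66', 'alt')]

Pattern: 1 to 2 of a character in [2-6], then the literal '5j', then zero or more of the literal '6' (captured); then optionally a character in [0-4], then one or more of a non-word character (lazy); then one or more of one of [alt] (captured); then anchored at the end.
Matches: at [39:54] match '535j661%,.!-alt', groups = ('535j66', 'alt').
`findall` packs the 2 group values into a tuple for every match.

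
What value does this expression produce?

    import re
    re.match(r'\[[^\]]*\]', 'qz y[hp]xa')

With `match`, the pattern is implicitly anchored at the beginning.
Here the string doesn't start with a match, so the call returns None.

None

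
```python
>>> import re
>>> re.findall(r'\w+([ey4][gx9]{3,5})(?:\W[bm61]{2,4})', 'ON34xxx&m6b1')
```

['4xxx']

Pattern: one or more of a word character; then one of [ey4], then 3 to 5 of one of [gx9] (captured); then a non-word character, then 2 to 4 of one of [bm61] (non-capturing group).
Scanning left to right: at [0:12] match 'ON34xxx&m6b1', group 1 = '4xxx'.
With a single group, `findall` returns only what that group captured — 1 item.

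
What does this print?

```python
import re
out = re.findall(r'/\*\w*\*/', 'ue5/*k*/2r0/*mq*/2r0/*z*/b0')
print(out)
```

['/*k*/', '/*mq*/', '/*z*/']

Matches: at [3:8] → '/*k*/'; at [11:17] → '/*mq*/'; at [20:25] → '/*z*/'.
With no groups in the pattern, `findall` gives back each whole match — 3 here.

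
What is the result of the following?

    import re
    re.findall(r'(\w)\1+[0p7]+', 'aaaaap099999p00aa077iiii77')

['a', '9', 'a', 'i']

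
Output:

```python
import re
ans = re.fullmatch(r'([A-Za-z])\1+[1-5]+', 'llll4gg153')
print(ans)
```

After group 1 captures some text, `\1` only succeeds where that same text appears again.
`re.fullmatch` is like wrapping the pattern in `^…$` (in single-line mode).
Here the pattern can't cover the whole string, so the call returns None.

None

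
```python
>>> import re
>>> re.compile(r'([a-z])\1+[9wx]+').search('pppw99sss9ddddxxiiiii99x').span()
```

`\1` is not a pattern — it's the concrete string captured by group 1, re-applied verbatim.
`re.search` tries every starting position until one works.
The match spans [0:6] → 'pppw99'.
Captured: group 1 = 'p'.

(0, 6)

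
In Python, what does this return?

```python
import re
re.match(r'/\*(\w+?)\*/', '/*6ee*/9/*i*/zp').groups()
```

('6ee',)

`match` is anchored at position 0; if the pattern doesn't fit there, it returns None.
The match spans [0:7] → '/*6ee*/'.
Captured: group 1 = '6ee'.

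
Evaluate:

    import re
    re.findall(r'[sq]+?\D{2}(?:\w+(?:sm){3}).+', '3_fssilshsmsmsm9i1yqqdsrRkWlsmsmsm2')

['ssilshsmsmsm9i1yqqdsrRkWlsmsmsm2']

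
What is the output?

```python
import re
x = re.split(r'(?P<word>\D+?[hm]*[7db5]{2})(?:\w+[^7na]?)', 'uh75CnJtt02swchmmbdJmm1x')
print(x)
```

['', 'uh75', '']

The pattern matches one or more of a non-digit (lazy), then zero or more of one of [hm], then exactly 2 of one of [7db5] (captured as 'word'); then one or more of a word character, then optionally any character except [7na] (non-capturing group).
The group in the pattern means `split` returns the separators' captures alongside the pieces.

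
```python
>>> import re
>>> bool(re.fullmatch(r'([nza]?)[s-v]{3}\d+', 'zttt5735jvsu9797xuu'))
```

`fullmatch` succeeds only if the pattern covers the string from start to end.
Here there's no way to consume every character, so the call returns None, and `bool(None)` is False.

False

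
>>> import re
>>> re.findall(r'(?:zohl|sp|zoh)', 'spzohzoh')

`findall` yields the raw match text (3 of them) because the pattern has no groups.

['sp', 'zoh', 'zoh']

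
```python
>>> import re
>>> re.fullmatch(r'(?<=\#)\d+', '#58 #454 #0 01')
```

None

`re.fullmatch` requires the pattern to consume the entire string.
Here the string isn't matched end-to-end, so the call returns None.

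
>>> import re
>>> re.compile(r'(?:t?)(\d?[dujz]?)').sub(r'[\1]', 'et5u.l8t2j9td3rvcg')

'[]e[5u][].[]l[8][2j][9][d][3][]r[]v[]c[]g[]'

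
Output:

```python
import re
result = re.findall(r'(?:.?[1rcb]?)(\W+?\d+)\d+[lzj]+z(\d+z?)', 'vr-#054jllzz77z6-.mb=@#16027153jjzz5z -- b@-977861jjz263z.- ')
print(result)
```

This matches optionally any character, then optionally one of [1rcb] (non-capturing group); then one or more of a non-word character (lazy), then one or more of a digit (captured); then one or more of a digit; then one or more of one of [lzj], then a literal 'z'; then one or more of a digit, then optionally a literal 'z' (captured).
With 2 capturing groups, `findall` returns a 2-tuple per match.

[('-#05', '77z'), ('=@#1602715', '5z'), ('@-97786', '263z')]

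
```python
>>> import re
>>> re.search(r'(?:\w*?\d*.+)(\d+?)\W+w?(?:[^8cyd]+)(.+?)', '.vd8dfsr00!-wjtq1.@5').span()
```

(0, 20)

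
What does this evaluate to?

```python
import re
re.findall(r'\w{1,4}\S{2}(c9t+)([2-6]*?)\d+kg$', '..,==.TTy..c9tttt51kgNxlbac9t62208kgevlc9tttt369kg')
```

Pattern: 1 to 4 of a word character, then exactly 2 of a non-whitespace character; then the literal 'c9', then one or more of a literal 't' (captured); then zero or more of a character in [2-6] (lazy) (captured); then one or more of a digit, then the literal 'kg'; then anchored at the end.
A non-greedy quantifier consumes as few characters as it can — just enough that the remainder of the pattern still matches from where it stops; whatever follows it matches normally.
Matches: at [33:50] match '8kgevlc9tttt369kg', groups = ('c9tttt', '').
2 groups means the one result is a tuple of 2 captured strings — 1 here.

[('c9tttt', '')]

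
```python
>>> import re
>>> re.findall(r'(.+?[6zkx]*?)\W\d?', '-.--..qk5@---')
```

['-', '-', '.', 'qk5', '-']

The pattern matches one or more of any character (lazy), then zero or more of one of [6zkx] (lazy) (captured); then a non-word character, then optionally a digit.
The `?` after the quantifier makes it lazy — it takes as little as possible before letting the rest of the pattern try.
Matches: at [0:2] match '-.', group 1 = '-'; at [2:4] match '--', group 1 = '-'; at [4:6] match '..', group 1 = '.'; at [6:10] match 'qk5@', group 1 = 'qk5'; at [10:12] match '--', group 1 = '-'.
Because there's exactly one group, `findall` drops the full match and keeps group 1 from each hit.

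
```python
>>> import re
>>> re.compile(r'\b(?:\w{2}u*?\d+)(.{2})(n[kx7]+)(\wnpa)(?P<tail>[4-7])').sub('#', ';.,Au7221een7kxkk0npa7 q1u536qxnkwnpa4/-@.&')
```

';.,# #/-@.&'

This matches a word boundary (`\b`, zero-width); then exactly 2 of a word character, then zero or more of the literal 'u' (lazy), then one or more of a digit (non-capturing group); then exactly 2 of any character (captured); then the literal 'n', then one or more of one of [kx7] (captured); then a word character, then the literal 'npa' (captured); then a character in [4-7] (captured as 'tail').
Each match is replaced by '#'.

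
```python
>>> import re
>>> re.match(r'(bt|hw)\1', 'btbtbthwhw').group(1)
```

'bt'

`\1` has to match the exact text group 1 already captured.
With `match`, the pattern is implicitly anchored at the beginning.
The match spans [0:4] → 'btbt'.
Captured: group 1 = 'bt'.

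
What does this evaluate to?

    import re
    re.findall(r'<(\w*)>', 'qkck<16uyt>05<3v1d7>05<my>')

One capturing group, so `findall` returns just the captured substring from each match — 3 in all.

['16uyt', '3v1d7', 'my']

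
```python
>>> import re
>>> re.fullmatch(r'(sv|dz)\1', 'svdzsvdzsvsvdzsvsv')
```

None

After group 1 captures some text, `\1` only succeeds where that same text appears again.
`fullmatch` succeeds only if the pattern covers the string from start to end.
Here the string isn't matched end-to-end, so the call returns None.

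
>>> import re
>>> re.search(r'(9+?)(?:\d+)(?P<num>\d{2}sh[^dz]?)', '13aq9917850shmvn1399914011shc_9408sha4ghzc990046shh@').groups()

('9', '50shm')

The match spans [4:14] → '9917850shm'.
Captured: group 1 = '9', group 2 = '50shm'.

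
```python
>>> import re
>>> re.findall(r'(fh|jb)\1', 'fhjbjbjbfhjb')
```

['jb']

A backreference is literal: `\1` must see the identical characters the first group matched.
Scanning left to right: at [2:6] match 'jbjb', group 1 = 'jb'.
With a single group, `findall` returns only what that group captured — 1 item.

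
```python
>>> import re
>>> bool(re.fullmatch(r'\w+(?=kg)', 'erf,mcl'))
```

False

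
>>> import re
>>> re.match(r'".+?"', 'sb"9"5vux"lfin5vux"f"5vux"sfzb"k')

With `match`, the pattern is implicitly anchored at the beginning.
Here the pattern fails at index 0, so the call returns None.

None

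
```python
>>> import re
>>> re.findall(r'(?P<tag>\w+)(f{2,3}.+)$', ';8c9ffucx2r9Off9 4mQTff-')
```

[('8c9ffucx2r9O', 'ff9 4mQTff-')]

The pattern matches one or more of a word character (captured as 'tag'); then 2 to 3 of the literal 'f', then one or more of any character (captured); then anchored at the end.
Matches: at [1:24] match '8c9ffucx2r9Off9 4mQTff-', groups = ('8c9ffucx2r9O', 'ff9 4mQTff-').
`findall` packs the 2 group values into a tuple for every match.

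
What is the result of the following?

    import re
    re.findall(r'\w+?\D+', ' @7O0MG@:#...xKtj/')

['7O', '0MG@:#...xKtj/']

Pattern: one or more of a word character (lazy); then one or more of a non-digit.
Walking the string: at [2:4] → '7O'; at [4:18] → '0MG@:#...xKtj/'.
With no groups in the pattern, `findall` gives back each whole match — 2 here.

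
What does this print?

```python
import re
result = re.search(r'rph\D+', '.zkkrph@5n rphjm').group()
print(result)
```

This matches the literal 'rp', then the literal 'h'; then one or more of a non-digit.
Unlike `match`, `search` isn't anchored — it looks for the pattern anywhere in the string.
The match spans [4:8] → 'rph@'.

rph@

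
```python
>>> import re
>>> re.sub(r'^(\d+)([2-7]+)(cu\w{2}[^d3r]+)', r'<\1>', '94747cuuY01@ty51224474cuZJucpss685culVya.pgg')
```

The pattern matches anchored at the start of the string; then one or more of a digit (captured); then one or more of a character in [2-7] (captured); then the literal 'cu', then exactly 2 of a word character, then one or more of any character except [d3r] (captured).
Matches: at [0:44] → '94747cuuY01@ty51224474cuZJucpss685culVya.pgg'.
Each match is replaced using the text its own group 1 captured.

'<9474>'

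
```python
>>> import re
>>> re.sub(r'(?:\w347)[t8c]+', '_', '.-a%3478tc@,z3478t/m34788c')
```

Pattern: a word character, then the literal '347' (non-capturing group); then one or more of one of [t8c].
Every occurrence is swapped for '_'.

'.-a%3478tc@,_/_'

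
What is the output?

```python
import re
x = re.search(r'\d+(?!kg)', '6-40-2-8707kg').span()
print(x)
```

The negative lookaround is zero-width — it rules out positions where the adjacent text would match, without consuming anything.
`search` walks the string left to right and returns the first match it finds.
The match spans [0:1] → '6'.

(0, 1)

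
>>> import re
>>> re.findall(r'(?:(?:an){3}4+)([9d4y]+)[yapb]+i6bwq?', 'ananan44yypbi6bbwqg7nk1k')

Pattern: the literal 'an' repeated 3 times, then one or more of a literal '4' (non-capturing group); then one or more of one of [9d4y] (captured); then one or more of one of [yapb], then the literal 'i6'; then the literal 'bw', then optionally a literal 'q'.
One capturing group, so `findall` returns just the captured substring from each match — 0 in all.
Nothing in the string satisfies the pattern, so the list is empty.

[]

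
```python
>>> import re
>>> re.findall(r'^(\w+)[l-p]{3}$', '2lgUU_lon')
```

Pattern: anchored at the start of the string; then one or more of a word character (captured); then exactly 3 of a character in [l-p]; then anchored at the end.
One capturing group, so `findall` returns just the captured substring from the one match — 1 in all.

['2lgUU_']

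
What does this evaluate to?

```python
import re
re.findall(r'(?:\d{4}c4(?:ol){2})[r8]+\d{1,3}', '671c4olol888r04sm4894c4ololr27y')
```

['4894c4ololr27']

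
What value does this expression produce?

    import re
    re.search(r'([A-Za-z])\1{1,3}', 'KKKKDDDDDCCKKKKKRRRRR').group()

A backreference is literal: `\1` must see the identical characters the first group matched.
`re.search` tries every starting position until one works.
The match spans [0:4] → 'KKKK'.
Captured: group 1 = 'K'.

'KKKK'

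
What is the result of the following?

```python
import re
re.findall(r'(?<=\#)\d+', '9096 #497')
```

['497']

Lookahead/lookbehind check context without consuming it, so the matched span excludes the asserted characters.
Matches: at [6:9] → '497'.
No capturing groups, so `findall` returns the 1 full match string.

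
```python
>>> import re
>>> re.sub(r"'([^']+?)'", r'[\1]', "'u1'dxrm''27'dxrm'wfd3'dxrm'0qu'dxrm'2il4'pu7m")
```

Matches: at [0:4] → "'u1'"; at [9:13] → "'27'"; at [17:23] → "'wfd3'"; at [27:32] → "'0qu'"; at [36:42] → "'2il4'".
`\1` in the replacement pulls in group 1's text for each match.

"[u1]dxrm'[27]dxrm[wfd3]dxrm[0qu]dxrm[2il4]pu7m"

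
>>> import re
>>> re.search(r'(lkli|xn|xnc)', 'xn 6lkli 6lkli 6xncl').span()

The match spans [0:2] → 'xn'.

(0, 2)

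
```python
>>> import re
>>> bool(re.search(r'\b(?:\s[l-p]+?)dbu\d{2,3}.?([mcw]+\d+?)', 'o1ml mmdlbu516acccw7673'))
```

Pattern: a word boundary (`\b`, zero-width); then whitespace, then one or more of a character in [l-p] (lazy) (non-capturing group); then the literal 'dbu', then 2 to 3 of a digit, then optionally any character; then one or more of one of [mcw], then one or more of a digit (lazy) (captured).
`re.search` tries every starting position until one works.
Here the pattern never matches, so the call returns None, and `bool(None)` is False.

False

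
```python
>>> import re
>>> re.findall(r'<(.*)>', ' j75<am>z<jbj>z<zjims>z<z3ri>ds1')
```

['am>z<jbj>z<zjims>z<z3ri']

Scanning left to right: at [4:29] match '<am>z<jbj>z<zjims>z<z3ri>', group 1 = 'am>z<jbj>z<zjims>z<z3ri'.
Because there's exactly one group, `findall` drops the full match and keeps group 1 from the one hit.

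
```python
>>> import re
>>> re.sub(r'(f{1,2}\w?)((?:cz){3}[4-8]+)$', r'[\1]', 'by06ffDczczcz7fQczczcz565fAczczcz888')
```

'by06ffDczczcz7fQczczcz565[fA]'

The pattern matches 1 to 2 of the literal 'f', then optionally a word character (captured); then the literal 'cz' repeated 3 times, then one or more of a character in [4-8] (captured); then anchored at the end.
`\1` in the replacement pulls in group 1's text for each match.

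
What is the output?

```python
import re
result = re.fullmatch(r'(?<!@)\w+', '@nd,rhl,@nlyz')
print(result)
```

A negative assertion filters positions out without eating any characters.
For `fullmatch`, every character of the input must be accounted for by the pattern.
Here there's no way to consume every character, so the call returns None.

None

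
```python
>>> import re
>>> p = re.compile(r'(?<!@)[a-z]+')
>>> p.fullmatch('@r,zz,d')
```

None

For `fullmatch`, every character of the input must be accounted for by the pattern.
Here there's no way to consume every character, so the call returns None.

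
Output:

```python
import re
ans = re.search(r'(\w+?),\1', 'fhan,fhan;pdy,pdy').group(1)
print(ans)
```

`\1` has to match the exact text group 1 already captured.
`re.search` tries every starting position until one works.
The match spans [0:9] → 'fhan,fhan'.
Captured: group 1 = 'fhan'.

fhan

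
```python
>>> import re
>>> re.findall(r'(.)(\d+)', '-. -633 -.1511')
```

[('-', '633'), ('.', '1511')]

`findall` packs the 2 group values into a tuple for every match.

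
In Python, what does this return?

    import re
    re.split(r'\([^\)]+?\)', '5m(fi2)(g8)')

['5m', '', '']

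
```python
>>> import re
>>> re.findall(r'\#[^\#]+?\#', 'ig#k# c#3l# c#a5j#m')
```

['#k#', '#3l#', '#a5j#']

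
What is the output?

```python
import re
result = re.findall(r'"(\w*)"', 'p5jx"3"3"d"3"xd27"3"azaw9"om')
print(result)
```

['3', 'd', 'xd27', 'azaw9']

Walking the string: at [4:7] match '"3"', group 1 = '3'; at [8:11] match '"d"', group 1 = 'd'; at [12:18] match '"xd27"', group 1 = 'xd27'; at [19:26] match '"azaw9"', group 1 = 'azaw9'.
`findall` collects group 1 from each match (4 total).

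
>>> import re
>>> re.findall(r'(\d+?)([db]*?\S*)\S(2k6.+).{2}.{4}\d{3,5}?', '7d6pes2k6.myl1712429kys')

`findall` packs the 3 group values into a tuple for every match.

[('7', 'd6pe', '2k6.m')]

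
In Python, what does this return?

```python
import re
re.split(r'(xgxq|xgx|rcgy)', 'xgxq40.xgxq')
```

Alternation isn't longest-match — the leftmost alternative that fits at this position is chosen.
Matches to split on: at [0:4] → 'xgxq'; at [7:11] → 'xgxq'.
Because the pattern has a capturing group, `split` also inserts each captured text between the pieces.

['', 'xgxq', '40.', 'xgxq', '']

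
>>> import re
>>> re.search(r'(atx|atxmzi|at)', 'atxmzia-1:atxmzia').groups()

('atx',)

The match spans [0:3] → 'atx'.
Captured: group 1 = 'atx'.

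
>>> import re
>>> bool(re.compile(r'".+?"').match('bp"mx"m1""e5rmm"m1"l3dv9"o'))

False

`re.match` won't scan ahead — the pattern has to work from the very first character.
Here the string doesn't start with a match, so the call returns None, and `bool(None)` is False.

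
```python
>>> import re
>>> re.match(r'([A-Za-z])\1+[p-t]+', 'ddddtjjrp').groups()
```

('d',)

`\1` is not a pattern — it's the concrete string captured by group 1, re-applied verbatim.
With `match`, the pattern is implicitly anchored at the beginning.
The match spans [0:5] → 'ddddt'.
Captured: group 1 = 'd'.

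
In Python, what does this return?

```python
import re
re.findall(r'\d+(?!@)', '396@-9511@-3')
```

The negative lookaround is zero-width — it rules out positions where the adjacent text would match, without consuming anything.
Matches: at [0:2] → '39'; at [5:8] → '951'; at [11:12] → '3'.
`findall` yields the raw match text (3 of them) because the pattern has no groups.

['39', '951', '3']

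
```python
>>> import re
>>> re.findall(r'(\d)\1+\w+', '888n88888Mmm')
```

['8']

`\1` is not a pattern — it's the concrete string captured by group 1, re-applied verbatim.
`findall` collects group 1 from the one match (1 total).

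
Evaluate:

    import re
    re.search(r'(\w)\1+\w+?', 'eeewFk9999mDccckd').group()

'eeew'

`\1` is not a pattern — it's the concrete string captured by group 1, re-applied verbatim.
`re.search` tries every starting position until one works.
The match spans [0:4] → 'eeew'.
Captured: group 1 = 'e'.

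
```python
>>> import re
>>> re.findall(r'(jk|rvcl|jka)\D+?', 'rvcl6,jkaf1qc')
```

Branches in `(...|...)` are attempted left-to-right; the first branch that allows the whole pattern to succeed is taken.
`findall` collects group 1 from the one match (1 total).

['jk']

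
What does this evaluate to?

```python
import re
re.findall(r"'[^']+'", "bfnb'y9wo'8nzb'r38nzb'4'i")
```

["'y9wo'", "'r38nzb'"]

Walking the string: at [4:10] → "'y9wo'"; at [14:22] → "'r38nzb'".
Since nothing is captured, `findall` lists the 2 matched substrings directly.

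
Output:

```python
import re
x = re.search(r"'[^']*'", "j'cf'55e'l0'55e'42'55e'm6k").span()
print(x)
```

The match spans [1:5] → "'cf'".

(1, 5)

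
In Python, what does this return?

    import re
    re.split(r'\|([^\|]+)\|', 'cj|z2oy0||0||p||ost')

['cj', 'z2oy0', '', '0', '', 'p', '|ost']

The group in the pattern means `split` returns the separators' captures alongside the pieces.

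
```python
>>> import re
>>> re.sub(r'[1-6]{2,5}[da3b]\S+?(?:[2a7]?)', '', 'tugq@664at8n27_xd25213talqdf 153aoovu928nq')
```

'tugq@8n27_xdlqdf ovu928nq'

Pattern: 2 to 5 of a character in [1-6], then one of [da3b], then one or more of a non-whitespace character (lazy); then optionally one of [2a7] (non-capturing group).
Lazy quantifiers expand one character at a time until the remainder of the pattern can match.
Matches: at [5:10] → '664at'; at [17:24] → '25213ta'; at [29:34] → '153ao'.
`sub` substitutes '' at each match site.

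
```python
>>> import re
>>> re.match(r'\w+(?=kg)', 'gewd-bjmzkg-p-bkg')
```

None

Because the assertion is zero-width, the text it checks is not consumed and won't appear in the result.
`re.match` won't scan ahead — the pattern has to work from the very first character.
Here position 0 doesn't satisfy it, so the call returns None.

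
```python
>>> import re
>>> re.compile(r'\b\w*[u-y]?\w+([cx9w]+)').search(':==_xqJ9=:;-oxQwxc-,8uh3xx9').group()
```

This matches a word boundary (`\b`, zero-width); then zero or more of a word character; then optionally a character in [u-y], then one or more of a word character; then one or more of one of [cx9w] (captured).
The match spans [3:8] → '_xqJ9'.

'_xqJ9'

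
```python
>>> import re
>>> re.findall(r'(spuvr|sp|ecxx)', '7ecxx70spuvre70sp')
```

['ecxx', 'spuvr', 'sp']

The regex engine tests alternatives in the order written; an earlier branch that matches wins even if a later one would match more.
One capturing group, so `findall` returns just the captured substring from each match — 3 in all.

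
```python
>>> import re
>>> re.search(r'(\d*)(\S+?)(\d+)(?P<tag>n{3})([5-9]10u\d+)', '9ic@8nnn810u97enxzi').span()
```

(0, 14)

Pattern: zero or more of a digit (captured); then one or more of a non-whitespace character (lazy) (captured); then one or more of a digit (captured); then exactly 3 of a literal 'n' (captured as 'tag'); then a character in [5-9], then the literal '10u', then one or more of a digit (captured).
`re.search` tries every starting position until one works.
The match spans [0:14] → '9ic@8nnn810u97'.
Captured: group 1 = '9', group 2 = 'ic@', group 3 = '8', group 4 = 'nnn', group 5 = '810u97'.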